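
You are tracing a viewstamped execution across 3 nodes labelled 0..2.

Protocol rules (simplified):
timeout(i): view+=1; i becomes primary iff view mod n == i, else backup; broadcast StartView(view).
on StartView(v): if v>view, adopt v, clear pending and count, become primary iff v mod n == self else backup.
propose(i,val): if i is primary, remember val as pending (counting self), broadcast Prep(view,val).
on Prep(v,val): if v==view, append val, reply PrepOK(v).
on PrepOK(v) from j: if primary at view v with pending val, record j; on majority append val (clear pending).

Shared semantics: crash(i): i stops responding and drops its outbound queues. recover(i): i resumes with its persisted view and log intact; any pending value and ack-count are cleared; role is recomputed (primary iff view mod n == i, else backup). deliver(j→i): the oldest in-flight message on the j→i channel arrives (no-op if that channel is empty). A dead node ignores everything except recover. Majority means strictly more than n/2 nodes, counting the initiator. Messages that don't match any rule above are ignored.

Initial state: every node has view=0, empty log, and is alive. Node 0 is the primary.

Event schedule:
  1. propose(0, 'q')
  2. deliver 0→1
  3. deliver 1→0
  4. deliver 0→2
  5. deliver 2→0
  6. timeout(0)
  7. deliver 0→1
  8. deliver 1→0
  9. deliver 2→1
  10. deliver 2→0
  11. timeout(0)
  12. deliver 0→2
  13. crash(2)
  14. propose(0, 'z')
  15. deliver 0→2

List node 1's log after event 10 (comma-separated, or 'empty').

q

after 1 — propose(0,'q'): ·
after 2 — deliver 0→1: n1:back/v0/[q]
after 3 — deliver 1→0: n0:prim/v0/[q]
after 4 — deliver 0→2: n2:back/v0/[q]
after 5 — deliver 2→0: ·
after 6 — timeout(0): n0:back/v1/[q]
after 7 — deliver 0→1: n1:prim/v1/[q]
after 8 — deliver 1→0: ·
after 9 — deliver 2→1: ·
after 10 — deliver 2→0: ·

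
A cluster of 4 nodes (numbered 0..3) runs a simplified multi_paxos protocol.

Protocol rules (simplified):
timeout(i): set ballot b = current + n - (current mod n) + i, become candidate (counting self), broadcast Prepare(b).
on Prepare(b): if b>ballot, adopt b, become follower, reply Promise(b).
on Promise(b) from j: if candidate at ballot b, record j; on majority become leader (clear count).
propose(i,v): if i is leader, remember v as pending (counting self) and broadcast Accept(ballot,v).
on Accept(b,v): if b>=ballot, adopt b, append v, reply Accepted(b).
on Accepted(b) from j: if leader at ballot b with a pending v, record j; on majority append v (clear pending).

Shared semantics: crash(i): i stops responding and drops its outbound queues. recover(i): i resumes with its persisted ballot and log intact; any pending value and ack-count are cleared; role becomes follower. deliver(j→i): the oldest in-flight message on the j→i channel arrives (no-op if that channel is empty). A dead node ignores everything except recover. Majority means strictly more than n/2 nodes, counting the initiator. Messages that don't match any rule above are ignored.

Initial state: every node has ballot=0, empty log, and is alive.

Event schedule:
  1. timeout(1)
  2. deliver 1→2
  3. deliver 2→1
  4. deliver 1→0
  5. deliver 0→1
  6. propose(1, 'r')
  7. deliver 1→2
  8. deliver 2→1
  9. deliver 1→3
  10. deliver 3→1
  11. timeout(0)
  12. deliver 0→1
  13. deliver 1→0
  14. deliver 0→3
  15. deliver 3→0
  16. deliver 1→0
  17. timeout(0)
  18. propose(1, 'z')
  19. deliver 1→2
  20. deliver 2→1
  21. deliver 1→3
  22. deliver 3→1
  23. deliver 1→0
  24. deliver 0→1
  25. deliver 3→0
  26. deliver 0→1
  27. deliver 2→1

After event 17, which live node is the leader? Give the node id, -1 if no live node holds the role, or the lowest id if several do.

-1

e1 timeout(1): 1[cand,b=5,-]
e2 deliver 1→2: 2[foll,b=5,-]
e3 deliver 2→1: ·
e4 deliver 1→0: 0[foll,b=5,-]
e5 deliver 0→1: 1[lead,b=5,-]
e6 propose(1,'r'): ·
e7 deliver 1→2: 2[foll,b=5,r]
e8 deliver 2→1: ·
e9 deliver 1→3: 3[foll,b=5,-]
e10 deliver 3→1: ·
e11 timeout(0): 0[cand,b=8,-]
e12 deliver 0→1: 1[foll,b=8,-]
e13 deliver 1→0: ·
e14 deliver 0→3: 3[foll,b=8,-]
e15 deliver 3→0: ·
e16 deliver 1→0: 0[lead,b=8,-]
e17 timeout(0): 0[cand,b=12,-]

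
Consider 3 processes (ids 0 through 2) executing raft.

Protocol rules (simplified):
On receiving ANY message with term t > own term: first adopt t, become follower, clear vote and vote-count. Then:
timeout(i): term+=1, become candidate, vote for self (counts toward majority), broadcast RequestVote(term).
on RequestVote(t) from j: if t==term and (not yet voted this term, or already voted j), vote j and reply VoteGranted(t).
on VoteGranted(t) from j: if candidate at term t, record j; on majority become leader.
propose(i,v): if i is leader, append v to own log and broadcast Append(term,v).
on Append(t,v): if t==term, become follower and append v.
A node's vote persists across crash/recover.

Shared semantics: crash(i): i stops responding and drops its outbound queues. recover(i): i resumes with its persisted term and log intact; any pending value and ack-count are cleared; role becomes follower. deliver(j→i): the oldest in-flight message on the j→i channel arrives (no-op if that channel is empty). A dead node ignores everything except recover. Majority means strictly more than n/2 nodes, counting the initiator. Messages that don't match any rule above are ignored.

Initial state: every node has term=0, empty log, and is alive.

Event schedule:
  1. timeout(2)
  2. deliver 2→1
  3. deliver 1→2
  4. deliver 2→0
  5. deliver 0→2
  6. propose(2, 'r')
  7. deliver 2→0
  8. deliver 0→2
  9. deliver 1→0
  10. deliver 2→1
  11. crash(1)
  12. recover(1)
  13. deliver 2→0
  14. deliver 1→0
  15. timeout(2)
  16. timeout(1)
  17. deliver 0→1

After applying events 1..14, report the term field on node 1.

1

[1] timeout(2) → N2(cand t1 [-])
[2] deliver 2→1 → N1(foll t1 [-])
[3] deliver 1→2 → N2(lead t1 [-])
[4] deliver 2→0 → N0(foll t1 [-])
[5] deliver 0→2 → ∅
[6] propose(2,'r') → N2(lead t1 [r])
[7] deliver 2→0 → N0(foll t1 [r])
[8] deliver 0→2 → ∅
[9] deliver 1→0 → ∅
[10] deliver 2→1 → N1(foll t1 [r])
[11] crash(1) → N1(✗foll t1 [r])
[12] recover(1) → N1(foll t1 [r])
[13] deliver 2→0 → ∅
[14] deliver 1→0 → ∅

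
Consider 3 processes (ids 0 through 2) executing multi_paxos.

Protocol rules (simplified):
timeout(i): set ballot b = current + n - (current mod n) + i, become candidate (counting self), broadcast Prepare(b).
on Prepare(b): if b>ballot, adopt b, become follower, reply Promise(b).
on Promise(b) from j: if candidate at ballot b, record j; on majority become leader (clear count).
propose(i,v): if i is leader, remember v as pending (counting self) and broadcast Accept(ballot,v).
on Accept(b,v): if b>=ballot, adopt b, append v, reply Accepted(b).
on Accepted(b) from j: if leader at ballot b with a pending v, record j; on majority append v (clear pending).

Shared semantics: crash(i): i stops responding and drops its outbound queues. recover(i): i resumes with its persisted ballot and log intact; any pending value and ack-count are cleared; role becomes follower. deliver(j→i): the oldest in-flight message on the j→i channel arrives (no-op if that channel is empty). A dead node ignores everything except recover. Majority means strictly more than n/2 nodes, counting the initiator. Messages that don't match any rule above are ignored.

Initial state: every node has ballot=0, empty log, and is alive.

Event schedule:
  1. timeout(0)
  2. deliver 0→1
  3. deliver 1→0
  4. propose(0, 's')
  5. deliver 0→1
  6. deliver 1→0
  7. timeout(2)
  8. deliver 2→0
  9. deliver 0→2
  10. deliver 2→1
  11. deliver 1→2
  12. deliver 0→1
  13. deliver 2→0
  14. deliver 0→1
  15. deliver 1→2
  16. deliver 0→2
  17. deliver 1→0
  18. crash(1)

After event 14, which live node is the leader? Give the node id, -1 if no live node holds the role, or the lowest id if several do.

2

step 1 timeout(0): 0={cand,b=3,log=-}
step 2 deliver 0→1: 1={foll,b=3,log=-}
step 3 deliver 1→0: 0={lead,b=3,log=-}
step 4 propose(0,'s'): —
step 5 deliver 0→1: 1={foll,b=3,log=s}
step 6 deliver 1→0: 0={lead,b=3,log=s}
step 7 timeout(2): 2={cand,b=5,log=-}
step 8 deliver 2→0: 0={foll,b=5,log=s}
step 9 deliver 0→2: —
step 10 deliver 2→1: 1={foll,b=5,log=s}
step 11 deliver 1→2: 2={lead,b=5,log=-}
step 12 deliver 0→1: —
step 13 deliver 2→0: —
step 14 deliver 0→1: —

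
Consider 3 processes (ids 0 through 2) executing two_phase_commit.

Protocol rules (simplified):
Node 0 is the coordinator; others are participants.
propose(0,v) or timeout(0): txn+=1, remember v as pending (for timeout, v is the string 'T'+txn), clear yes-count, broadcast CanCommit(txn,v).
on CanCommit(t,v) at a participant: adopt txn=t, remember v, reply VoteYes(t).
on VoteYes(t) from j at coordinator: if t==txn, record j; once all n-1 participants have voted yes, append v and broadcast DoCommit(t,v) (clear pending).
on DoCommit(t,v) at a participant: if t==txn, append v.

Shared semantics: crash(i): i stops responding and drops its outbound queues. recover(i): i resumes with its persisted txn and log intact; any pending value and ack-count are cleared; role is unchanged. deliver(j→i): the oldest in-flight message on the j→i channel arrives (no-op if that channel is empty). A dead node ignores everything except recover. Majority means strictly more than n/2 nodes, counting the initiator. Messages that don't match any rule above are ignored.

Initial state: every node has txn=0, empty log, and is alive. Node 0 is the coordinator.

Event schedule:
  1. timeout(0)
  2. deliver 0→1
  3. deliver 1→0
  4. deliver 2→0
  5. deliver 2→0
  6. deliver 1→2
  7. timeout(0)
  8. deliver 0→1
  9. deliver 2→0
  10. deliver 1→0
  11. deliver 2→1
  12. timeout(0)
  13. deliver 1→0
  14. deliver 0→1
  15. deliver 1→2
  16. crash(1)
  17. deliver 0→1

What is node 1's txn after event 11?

2

[1] timeout(0) → N0(coor t1 [-])
[2] deliver 0→1 → N1(part t1 [-])
[3] deliver 1→0 → ∅
[4] deliver 2→0 → ∅
[5] deliver 2→0 → ∅
[6] deliver 1→2 → ∅
[7] timeout(0) → N0(coor t2 [-])
[8] deliver 0→1 → N1(part t2 [-])
[9] deliver 2→0 → ∅
[10] deliver 1→0 → ∅
[11] deliver 2→1 → ∅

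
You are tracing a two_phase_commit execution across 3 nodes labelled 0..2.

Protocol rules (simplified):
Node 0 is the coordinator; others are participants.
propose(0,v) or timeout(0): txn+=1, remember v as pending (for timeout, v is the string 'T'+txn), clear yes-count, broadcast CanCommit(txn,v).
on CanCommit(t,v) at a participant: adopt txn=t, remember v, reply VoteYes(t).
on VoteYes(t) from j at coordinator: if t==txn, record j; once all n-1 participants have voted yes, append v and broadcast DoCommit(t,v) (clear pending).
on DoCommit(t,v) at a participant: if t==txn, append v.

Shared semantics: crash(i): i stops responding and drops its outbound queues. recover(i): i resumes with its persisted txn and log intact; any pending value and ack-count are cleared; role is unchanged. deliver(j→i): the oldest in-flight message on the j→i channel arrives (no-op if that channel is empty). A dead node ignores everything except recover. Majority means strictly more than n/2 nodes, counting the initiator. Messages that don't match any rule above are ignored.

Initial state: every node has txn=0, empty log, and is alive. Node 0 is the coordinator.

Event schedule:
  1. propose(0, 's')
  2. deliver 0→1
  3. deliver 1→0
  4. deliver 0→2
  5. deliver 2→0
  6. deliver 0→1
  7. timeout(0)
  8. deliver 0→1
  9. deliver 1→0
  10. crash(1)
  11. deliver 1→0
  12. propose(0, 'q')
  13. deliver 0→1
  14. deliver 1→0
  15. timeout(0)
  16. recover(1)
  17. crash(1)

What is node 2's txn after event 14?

1. propose(0,'s'):  <0:coor t1 ->
2. deliver 0→1:  <1:part t1 ->
3. deliver 1→0:  nop
4. deliver 0→2:  <2:part t1 ->
5. deliver 2→0:  <0:coor t1 s>
6. deliver 0→1:  <1:part t1 s>
7. timeout(0):  <0:coor t2 s>
8. deliver 0→1:  <1:part t2 s>
9. deliver 1→0:  nop
10. crash(1):  <1:✗part t2 s>
11. deliver 1→0:  nop
12. propose(0,'q'):  <0:coor t3 s>
13. deliver 0→1:  nop
14. deliver 1→0:  nop

1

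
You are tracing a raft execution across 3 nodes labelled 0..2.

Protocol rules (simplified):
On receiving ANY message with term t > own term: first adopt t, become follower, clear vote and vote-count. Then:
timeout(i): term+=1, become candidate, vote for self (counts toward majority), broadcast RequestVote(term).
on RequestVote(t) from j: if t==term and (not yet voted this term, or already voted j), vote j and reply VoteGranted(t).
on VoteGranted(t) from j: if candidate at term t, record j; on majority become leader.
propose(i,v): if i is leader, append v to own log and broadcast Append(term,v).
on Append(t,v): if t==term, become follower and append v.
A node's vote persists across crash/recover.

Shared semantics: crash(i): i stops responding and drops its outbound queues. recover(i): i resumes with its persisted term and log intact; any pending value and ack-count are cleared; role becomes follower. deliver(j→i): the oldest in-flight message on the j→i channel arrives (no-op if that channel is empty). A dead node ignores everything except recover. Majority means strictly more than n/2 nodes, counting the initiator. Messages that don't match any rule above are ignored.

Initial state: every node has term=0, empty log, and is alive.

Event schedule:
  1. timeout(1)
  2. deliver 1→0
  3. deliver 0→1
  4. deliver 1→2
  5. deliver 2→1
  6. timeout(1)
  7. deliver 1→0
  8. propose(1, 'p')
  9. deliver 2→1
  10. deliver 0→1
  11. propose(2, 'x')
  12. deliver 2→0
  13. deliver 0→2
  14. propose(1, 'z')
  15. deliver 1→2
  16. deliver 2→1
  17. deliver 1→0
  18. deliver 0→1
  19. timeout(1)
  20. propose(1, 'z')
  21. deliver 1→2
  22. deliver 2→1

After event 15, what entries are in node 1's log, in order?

after 1 — timeout(1): n1:cand/t1/[-]
after 2 — deliver 1→0: n0:foll/t1/[-]
after 3 — deliver 0→1: n1:lead/t1/[-]
after 4 — deliver 1→2: n2:foll/t1/[-]
after 5 — deliver 2→1: ·
after 6 — timeout(1): n1:cand/t2/[-]
after 7 — deliver 1→0: n0:foll/t2/[-]
after 8 — propose(1,'p'): ·
after 9 — deliver 2→1: ·
after 10 — deliver 0→1: n1:lead/t2/[-]
after 11 — propose(2,'x'): ·
after 12 — deliver 2→0: ·
after 13 — deliver 0→2: ·
after 14 — propose(1,'z'): n1:lead/t2/[z]
after 15 — deliver 1→2: n2:foll/t2/[-]

z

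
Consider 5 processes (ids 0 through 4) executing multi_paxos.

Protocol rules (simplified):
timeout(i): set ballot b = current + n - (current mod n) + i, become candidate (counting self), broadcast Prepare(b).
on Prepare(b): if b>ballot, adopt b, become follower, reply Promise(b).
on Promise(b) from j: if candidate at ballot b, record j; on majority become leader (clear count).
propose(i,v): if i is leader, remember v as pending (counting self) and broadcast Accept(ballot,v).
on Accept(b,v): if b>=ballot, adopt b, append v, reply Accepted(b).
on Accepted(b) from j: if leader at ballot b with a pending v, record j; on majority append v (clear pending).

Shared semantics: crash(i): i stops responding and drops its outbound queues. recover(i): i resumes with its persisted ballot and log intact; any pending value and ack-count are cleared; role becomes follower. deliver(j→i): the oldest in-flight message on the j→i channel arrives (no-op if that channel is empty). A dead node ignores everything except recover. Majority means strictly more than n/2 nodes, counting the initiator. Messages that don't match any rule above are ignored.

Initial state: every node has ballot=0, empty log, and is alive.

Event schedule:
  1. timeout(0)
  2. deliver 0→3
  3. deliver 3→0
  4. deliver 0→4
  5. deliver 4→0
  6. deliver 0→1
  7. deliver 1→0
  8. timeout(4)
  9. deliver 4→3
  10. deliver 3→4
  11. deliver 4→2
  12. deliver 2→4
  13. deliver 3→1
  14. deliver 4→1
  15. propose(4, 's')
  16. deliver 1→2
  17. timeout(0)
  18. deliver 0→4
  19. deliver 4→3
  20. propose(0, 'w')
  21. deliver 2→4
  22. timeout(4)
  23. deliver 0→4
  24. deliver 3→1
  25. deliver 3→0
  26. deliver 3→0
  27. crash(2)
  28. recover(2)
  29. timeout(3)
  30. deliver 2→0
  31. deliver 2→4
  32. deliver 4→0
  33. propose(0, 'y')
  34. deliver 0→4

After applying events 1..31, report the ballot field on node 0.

[1] timeout(0) → N0(cand b5 [-])
[2] deliver 0→3 → N3(foll b5 [-])
[3] deliver 3→0 → ∅
[4] deliver 0→4 → N4(foll b5 [-])
[5] deliver 4→0 → N0(lead b5 [-])
[6] deliver 0→1 → N1(foll b5 [-])
[7] deliver 1→0 → ∅
[8] timeout(4) → N4(cand b14 [-])
[9] deliver 4→3 → N3(foll b14 [-])
[10] deliver 3→4 → ∅
[11] deliver 4→2 → N2(foll b14 [-])
[12] deliver 2→4 → N4(lead b14 [-])
[13] deliver 3→1 → ∅
[14] deliver 4→1 → N1(foll b14 [-])
[15] propose(4,'s') → ∅
[16] deliver 1→2 → ∅
[17] timeout(0) → N0(cand b10 [-])
[18] deliver 0→4 → ∅
[19] deliver 4→3 → N3(foll b14 [s])
[20] propose(0,'w') → ∅
[21] deliver 2→4 → ∅
[22] timeout(4) → N4(cand b19 [-])
[23] deliver 0→4 → ∅
[24] deliver 3→1 → ∅
[25] deliver 3→0 → ∅
[26] deliver 3→0 → ∅
[27] crash(2) → N2(✗foll b14 [-])
[28] recover(2) → N2(foll b14 [-])
[29] timeout(3) → N3(cand b18 [s])
[30] deliver 2→0 → ∅
[31] deliver 2→4 → ∅

10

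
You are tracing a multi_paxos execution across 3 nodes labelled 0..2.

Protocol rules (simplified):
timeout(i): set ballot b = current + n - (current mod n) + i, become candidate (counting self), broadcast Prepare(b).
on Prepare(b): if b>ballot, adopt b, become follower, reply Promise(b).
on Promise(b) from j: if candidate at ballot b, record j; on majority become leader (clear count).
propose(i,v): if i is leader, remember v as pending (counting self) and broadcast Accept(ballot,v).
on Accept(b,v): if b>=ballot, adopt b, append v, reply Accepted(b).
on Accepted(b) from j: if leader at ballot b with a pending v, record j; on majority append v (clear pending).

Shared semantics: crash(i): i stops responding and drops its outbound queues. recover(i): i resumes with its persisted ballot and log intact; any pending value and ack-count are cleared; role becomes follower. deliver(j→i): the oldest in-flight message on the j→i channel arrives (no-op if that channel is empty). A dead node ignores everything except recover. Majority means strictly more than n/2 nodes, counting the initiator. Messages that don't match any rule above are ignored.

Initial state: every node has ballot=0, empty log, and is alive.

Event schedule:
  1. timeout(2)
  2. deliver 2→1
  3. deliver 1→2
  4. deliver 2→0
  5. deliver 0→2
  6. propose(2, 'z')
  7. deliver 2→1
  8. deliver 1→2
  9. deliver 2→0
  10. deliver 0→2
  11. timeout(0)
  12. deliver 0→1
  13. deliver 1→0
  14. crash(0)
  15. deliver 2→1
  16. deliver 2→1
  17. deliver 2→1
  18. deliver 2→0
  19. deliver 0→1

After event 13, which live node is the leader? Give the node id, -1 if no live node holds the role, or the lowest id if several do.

e1 timeout(2): 2[cand,b=5,-]
e2 deliver 2→1: 1[foll,b=5,-]
e3 deliver 1→2: 2[lead,b=5,-]
e4 deliver 2→0: 0[foll,b=5,-]
e5 deliver 0→2: ·
e6 propose(2,'z'): ·
e7 deliver 2→1: 1[foll,b=5,z]
e8 deliver 1→2: 2[lead,b=5,z]
e9 deliver 2→0: 0[foll,b=5,z]
e10 deliver 0→2: ·
e11 timeout(0): 0[cand,b=6,z]
e12 deliver 0→1: 1[foll,b=6,z]
e13 deliver 1→0: 0[lead,b=6,z]

0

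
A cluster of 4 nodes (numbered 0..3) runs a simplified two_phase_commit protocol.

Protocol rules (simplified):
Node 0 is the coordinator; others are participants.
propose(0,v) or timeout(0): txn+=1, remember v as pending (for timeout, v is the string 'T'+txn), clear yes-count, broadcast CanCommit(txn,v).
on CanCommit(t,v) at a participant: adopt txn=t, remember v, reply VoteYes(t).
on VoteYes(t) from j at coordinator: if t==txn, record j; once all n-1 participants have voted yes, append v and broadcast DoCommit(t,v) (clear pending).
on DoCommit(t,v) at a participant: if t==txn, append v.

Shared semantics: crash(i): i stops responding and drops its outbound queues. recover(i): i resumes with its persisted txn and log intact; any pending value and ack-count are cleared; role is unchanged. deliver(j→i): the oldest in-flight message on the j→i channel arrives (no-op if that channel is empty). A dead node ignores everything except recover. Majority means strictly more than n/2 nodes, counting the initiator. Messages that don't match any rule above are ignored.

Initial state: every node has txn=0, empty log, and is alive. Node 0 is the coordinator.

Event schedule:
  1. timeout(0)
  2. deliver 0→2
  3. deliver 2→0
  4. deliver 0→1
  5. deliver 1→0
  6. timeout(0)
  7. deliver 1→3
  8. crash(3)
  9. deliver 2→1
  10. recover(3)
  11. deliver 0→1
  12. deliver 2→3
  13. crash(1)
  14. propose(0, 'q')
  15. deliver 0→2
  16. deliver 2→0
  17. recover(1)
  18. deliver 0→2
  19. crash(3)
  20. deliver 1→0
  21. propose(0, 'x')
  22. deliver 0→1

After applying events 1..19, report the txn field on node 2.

3

[1] timeout(0) → N0(coor t1 [-])
[2] deliver 0→2 → N2(part t1 [-])
[3] deliver 2→0 → ∅
[4] deliver 0→1 → N1(part t1 [-])
[5] deliver 1→0 → ∅
[6] timeout(0) → N0(coor t2 [-])
[7] deliver 1→3 → ∅
[8] crash(3) → N3(✗part t0 [-])
[9] deliver 2→1 → ∅
[10] recover(3) → N3(part t0 [-])
[11] deliver 0→1 → N1(part t2 [-])
[12] deliver 2→3 → ∅
[13] crash(1) → N1(✗part t2 [-])
[14] propose(0,'q') → N0(coor t3 [-])
[15] deliver 0→2 → N2(part t2 [-])
[16] deliver 2→0 → ∅
[17] recover(1) → N1(part t2 [-])
[18] deliver 0→2 → N2(part t3 [-])
[19] crash(3) → N3(✗part t0 [-])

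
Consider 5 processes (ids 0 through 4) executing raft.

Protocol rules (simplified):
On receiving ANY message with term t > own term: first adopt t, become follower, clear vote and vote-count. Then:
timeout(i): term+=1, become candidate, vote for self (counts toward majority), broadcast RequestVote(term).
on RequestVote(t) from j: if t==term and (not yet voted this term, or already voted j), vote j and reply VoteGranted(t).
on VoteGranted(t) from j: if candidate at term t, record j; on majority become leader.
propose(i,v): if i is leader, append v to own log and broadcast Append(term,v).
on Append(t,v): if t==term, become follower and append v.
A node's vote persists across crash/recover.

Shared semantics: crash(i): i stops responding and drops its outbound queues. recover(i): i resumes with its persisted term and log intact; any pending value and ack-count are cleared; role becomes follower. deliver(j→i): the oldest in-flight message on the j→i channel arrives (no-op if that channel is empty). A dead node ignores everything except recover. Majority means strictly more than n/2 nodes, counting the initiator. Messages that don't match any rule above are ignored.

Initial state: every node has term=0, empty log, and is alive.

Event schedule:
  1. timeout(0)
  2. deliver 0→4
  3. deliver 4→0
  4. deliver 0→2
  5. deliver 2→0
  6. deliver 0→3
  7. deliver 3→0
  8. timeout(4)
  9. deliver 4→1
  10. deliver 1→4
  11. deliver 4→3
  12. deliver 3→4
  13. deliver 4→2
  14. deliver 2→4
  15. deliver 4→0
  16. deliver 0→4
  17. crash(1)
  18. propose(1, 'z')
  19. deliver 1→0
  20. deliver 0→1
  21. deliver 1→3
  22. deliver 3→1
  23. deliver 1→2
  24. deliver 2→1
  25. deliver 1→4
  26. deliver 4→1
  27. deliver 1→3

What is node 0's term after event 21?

2

[1] timeout(0) → N0(cand t1 [-])
[2] deliver 0→4 → N4(foll t1 [-])
[3] deliver 4→0 → ∅
[4] deliver 0→2 → N2(foll t1 [-])
[5] deliver 2→0 → N0(lead t1 [-])
[6] deliver 0→3 → N3(foll t1 [-])
[7] deliver 3→0 → ∅
[8] timeout(4) → N4(cand t2 [-])
[9] deliver 4→1 → N1(foll t2 [-])
[10] deliver 1→4 → ∅
[11] deliver 4→3 → N3(foll t2 [-])
[12] deliver 3→4 → N4(lead t2 [-])
[13] deliver 4→2 → N2(foll t2 [-])
[14] deliver 2→4 → ∅
[15] deliver 4→0 → N0(foll t2 [-])
[16] deliver 0→4 → ∅
[17] crash(1) → N1(✗foll t2 [-])
[18] propose(1,'z') → ∅
[19] deliver 1→0 → ∅
[20] deliver 0→1 → ∅
[21] deliver 1→3 → ∅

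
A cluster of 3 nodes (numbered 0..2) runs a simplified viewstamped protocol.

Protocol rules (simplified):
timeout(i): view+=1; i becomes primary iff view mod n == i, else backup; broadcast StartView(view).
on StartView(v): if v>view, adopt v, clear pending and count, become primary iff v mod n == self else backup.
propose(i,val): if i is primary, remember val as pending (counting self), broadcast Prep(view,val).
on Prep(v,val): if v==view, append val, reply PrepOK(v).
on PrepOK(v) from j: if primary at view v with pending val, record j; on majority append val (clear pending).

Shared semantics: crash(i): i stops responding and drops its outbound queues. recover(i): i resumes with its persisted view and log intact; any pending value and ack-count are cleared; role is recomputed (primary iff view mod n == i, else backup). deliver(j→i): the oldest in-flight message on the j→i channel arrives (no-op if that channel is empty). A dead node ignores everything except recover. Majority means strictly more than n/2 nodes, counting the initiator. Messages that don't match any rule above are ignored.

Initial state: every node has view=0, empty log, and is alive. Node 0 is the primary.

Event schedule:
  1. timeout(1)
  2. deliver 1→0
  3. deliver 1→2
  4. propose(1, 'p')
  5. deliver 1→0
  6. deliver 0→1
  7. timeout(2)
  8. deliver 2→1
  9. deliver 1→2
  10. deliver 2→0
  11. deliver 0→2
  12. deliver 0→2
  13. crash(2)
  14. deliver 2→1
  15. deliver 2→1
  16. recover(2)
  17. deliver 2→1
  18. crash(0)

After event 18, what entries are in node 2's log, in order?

[1] timeout(1) → N1(prim v1 [-])
[2] deliver 1→0 → N0(back v1 [-])
[3] deliver 1→2 → N2(back v1 [-])
[4] propose(1,'p') → ∅
[5] deliver 1→0 → N0(back v1 [p])
[6] deliver 0→1 → N1(prim v1 [p])
[7] timeout(2) → N2(prim v2 [-])
[8] deliver 2→1 → N1(back v2 [p])
[9] deliver 1→2 → ∅
[10] deliver 2→0 → N0(back v2 [p])
[11] deliver 0→2 → ∅
[12] deliver 0→2 → ∅
[13] crash(2) → N2(✗prim v2 [-])
[14] deliver 2→1 → ∅
[15] deliver 2→1 → ∅
[16] recover(2) → N2(prim v2 [-])
[17] deliver 2→1 → ∅
[18] crash(0) → N0(✗back v2 [p])

empty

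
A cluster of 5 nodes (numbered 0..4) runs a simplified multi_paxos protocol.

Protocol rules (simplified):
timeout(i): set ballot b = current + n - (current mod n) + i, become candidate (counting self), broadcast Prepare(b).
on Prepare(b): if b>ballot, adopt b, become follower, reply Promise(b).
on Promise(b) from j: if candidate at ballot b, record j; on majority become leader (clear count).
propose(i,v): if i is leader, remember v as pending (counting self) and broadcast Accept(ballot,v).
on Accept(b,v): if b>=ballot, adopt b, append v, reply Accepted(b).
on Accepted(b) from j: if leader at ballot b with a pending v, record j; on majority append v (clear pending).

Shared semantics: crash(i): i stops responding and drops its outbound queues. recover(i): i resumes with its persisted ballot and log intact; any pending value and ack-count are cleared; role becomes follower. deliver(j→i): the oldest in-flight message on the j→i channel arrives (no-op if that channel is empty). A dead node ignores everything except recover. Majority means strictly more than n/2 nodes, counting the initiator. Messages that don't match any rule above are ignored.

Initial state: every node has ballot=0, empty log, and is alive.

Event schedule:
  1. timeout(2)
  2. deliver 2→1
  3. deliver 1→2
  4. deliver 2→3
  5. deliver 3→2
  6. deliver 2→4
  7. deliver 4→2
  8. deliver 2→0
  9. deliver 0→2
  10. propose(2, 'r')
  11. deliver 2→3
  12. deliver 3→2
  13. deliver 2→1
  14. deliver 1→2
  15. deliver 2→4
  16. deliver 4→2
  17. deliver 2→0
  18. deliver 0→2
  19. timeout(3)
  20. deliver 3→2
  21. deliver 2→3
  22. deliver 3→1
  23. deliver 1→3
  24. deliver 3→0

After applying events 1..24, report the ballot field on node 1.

13

step 1 timeout(2): 2={cand,b=7,log=-}
step 2 deliver 2→1: 1={foll,b=7,log=-}
step 3 deliver 1→2: —
step 4 deliver 2→3: 3={foll,b=7,log=-}
step 5 deliver 3→2: 2={lead,b=7,log=-}
step 6 deliver 2→4: 4={foll,b=7,log=-}
step 7 deliver 4→2: —
step 8 deliver 2→0: 0={foll,b=7,log=-}
step 9 deliver 0→2: —
step 10 propose(2,'r'): —
step 11 deliver 2→3: 3={foll,b=7,log=r}
step 12 deliver 3→2: —
step 13 deliver 2→1: 1={foll,b=7,log=r}
step 14 deliver 1→2: 2={lead,b=7,log=r}
step 15 deliver 2→4: 4={foll,b=7,log=r}
step 16 deliver 4→2: —
step 17 deliver 2→0: 0={foll,b=7,log=r}
step 18 deliver 0→2: —
step 19 timeout(3): 3={cand,b=13,log=r}
step 20 deliver 3→2: 2={foll,b=13,log=r}
step 21 deliver 2→3: —
step 22 deliver 3→1: 1={foll,b=13,log=r}
step 23 deliver 1→3: 3={lead,b=13,log=r}
step 24 deliver 3→0: 0={foll,b=13,log=r}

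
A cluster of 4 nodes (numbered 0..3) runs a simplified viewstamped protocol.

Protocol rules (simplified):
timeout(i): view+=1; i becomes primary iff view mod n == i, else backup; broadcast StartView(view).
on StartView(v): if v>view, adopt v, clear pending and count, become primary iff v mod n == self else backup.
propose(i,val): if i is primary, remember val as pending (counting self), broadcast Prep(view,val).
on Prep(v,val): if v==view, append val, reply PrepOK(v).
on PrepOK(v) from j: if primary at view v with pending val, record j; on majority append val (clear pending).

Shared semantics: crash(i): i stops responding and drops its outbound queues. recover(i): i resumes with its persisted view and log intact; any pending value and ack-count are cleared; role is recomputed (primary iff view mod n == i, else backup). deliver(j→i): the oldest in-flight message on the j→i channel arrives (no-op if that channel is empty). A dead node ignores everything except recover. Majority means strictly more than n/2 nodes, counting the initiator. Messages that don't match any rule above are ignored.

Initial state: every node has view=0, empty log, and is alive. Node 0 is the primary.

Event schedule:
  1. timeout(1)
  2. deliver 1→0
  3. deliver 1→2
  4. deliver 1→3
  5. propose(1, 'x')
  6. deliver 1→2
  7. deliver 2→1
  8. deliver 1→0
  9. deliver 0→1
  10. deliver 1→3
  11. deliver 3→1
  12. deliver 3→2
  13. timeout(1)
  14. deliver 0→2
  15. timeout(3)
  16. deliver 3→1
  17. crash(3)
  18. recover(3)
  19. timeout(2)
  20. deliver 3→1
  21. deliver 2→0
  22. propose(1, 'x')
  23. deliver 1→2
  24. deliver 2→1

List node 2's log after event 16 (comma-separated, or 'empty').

x

1. timeout(1):  <1:prim v1 ->
2. deliver 1→0:  <0:back v1 ->
3. deliver 1→2:  <2:back v1 ->
4. deliver 1→3:  <3:back v1 ->
5. propose(1,'x'):  nop
6. deliver 1→2:  <2:back v1 x>
7. deliver 2→1:  nop
8. deliver 1→0:  <0:back v1 x>
9. deliver 0→1:  <1:prim v1 x>
10. deliver 1→3:  <3:back v1 x>
11. deliver 3→1:  nop
12. deliver 3→2:  nop
13. timeout(1):  <1:back v2 x>
14. deliver 0→2:  nop
15. timeout(3):  <3:back v2 x>
16. deliver 3→1:  nop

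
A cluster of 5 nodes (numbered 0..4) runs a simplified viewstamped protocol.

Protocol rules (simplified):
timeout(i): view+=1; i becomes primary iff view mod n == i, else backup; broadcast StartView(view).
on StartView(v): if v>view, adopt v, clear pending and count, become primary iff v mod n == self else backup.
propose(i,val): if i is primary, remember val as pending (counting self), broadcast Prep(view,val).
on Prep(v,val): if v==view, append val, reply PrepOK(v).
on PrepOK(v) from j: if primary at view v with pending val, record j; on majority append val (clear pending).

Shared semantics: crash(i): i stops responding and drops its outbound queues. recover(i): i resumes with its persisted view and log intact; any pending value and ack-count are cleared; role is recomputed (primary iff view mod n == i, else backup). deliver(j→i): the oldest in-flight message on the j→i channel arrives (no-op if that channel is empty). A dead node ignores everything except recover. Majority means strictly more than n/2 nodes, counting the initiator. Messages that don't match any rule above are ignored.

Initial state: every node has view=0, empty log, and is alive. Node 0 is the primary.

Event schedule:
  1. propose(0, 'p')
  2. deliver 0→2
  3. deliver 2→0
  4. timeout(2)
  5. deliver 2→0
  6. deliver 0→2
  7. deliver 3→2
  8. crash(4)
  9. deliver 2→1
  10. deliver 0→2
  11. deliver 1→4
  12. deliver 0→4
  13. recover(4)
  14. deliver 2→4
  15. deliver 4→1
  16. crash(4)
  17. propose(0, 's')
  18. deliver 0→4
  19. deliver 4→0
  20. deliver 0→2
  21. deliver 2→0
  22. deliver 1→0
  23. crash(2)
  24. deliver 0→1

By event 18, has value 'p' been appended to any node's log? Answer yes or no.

after 1 — propose(0,'p'): ·
after 2 — deliver 0→2: n2:back/v0/[p]
after 3 — deliver 2→0: ·
after 4 — timeout(2): n2:back/v1/[p]
after 5 — deliver 2→0: n0:back/v1/[-]
after 6 — deliver 0→2: ·
after 7 — deliver 3→2: ·
after 8 — crash(4): n4:✗back/v0/[-]
after 9 — deliver 2→1: n1:prim/v1/[-]
after 10 — deliver 0→2: ·
after 11 — deliver 1→4: ·
after 12 — deliver 0→4: ·
after 13 — recover(4): n4:back/v0/[-]
after 14 — deliver 2→4: n4:back/v1/[-]
after 15 — deliver 4→1: ·
after 16 — crash(4): n4:✗back/v1/[-]
after 17 — propose(0,'s'): ·
after 18 — deliver 0→4: ·

yes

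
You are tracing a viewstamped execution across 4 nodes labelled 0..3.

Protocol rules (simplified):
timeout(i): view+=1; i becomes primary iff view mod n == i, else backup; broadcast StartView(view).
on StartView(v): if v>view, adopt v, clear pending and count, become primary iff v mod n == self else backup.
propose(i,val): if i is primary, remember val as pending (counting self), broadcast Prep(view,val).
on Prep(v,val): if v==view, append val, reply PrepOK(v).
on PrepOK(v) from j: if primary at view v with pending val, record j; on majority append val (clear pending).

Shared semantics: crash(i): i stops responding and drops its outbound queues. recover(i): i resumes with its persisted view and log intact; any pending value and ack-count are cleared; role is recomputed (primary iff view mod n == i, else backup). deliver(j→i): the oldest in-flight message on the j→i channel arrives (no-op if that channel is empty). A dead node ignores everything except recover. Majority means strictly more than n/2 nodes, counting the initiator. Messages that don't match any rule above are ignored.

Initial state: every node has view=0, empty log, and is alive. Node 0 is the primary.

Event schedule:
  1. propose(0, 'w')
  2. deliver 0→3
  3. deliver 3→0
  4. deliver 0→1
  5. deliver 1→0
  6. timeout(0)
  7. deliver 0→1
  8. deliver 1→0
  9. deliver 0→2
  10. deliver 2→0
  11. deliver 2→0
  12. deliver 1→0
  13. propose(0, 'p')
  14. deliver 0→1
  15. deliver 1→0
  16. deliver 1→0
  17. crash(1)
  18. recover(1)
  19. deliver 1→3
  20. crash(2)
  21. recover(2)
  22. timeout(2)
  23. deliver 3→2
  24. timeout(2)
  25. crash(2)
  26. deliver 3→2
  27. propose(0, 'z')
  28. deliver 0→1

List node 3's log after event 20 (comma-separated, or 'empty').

[1] propose(0,'w') → ∅
[2] deliver 0→3 → N3(back v0 [w])
[3] deliver 3→0 → ∅
[4] deliver 0→1 → N1(back v0 [w])
[5] deliver 1→0 → N0(prim v0 [w])
[6] timeout(0) → N0(back v1 [w])
[7] deliver 0→1 → N1(prim v1 [w])
[8] deliver 1→0 → ∅
[9] deliver 0→2 → N2(back v0 [w])
[10] deliver 2→0 → ∅
[11] deliver 2→0 → ∅
[12] deliver 1→0 → ∅
[13] propose(0,'p') → ∅
[14] deliver 0→1 → ∅
[15] deliver 1→0 → ∅
[16] deliver 1→0 → ∅
[17] crash(1) → N1(✗prim v1 [w])
[18] recover(1) → N1(prim v1 [w])
[19] deliver 1→3 → ∅
[20] crash(2) → N2(✗back v0 [w])

w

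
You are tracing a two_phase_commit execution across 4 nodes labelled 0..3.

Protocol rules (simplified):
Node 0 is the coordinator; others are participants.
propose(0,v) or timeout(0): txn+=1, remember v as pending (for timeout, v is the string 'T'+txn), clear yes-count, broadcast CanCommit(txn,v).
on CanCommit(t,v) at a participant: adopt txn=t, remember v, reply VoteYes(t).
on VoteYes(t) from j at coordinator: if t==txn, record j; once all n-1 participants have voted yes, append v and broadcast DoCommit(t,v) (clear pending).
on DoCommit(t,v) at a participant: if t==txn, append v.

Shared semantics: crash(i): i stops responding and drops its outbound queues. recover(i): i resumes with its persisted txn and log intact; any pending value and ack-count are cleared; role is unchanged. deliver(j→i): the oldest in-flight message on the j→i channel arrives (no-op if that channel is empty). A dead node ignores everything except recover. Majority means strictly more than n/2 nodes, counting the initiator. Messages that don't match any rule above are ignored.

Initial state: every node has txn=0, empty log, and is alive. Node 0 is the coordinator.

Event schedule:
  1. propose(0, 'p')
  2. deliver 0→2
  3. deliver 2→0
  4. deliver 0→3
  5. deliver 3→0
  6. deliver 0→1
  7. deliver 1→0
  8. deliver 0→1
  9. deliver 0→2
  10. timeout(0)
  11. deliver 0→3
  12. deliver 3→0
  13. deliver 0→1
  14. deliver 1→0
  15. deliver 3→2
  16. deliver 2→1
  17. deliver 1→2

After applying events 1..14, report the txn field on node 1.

after 1 — propose(0,'p'): n0:coor/t1/[-]
after 2 — deliver 0→2: n2:part/t1/[-]
after 3 — deliver 2→0: ·
after 4 — deliver 0→3: n3:part/t1/[-]
after 5 — deliver 3→0: ·
after 6 — deliver 0→1: n1:part/t1/[-]
after 7 — deliver 1→0: n0:coor/t1/[p]
after 8 — deliver 0→1: n1:part/t1/[p]
after 9 — deliver 0→2: n2:part/t1/[p]
after 10 — timeout(0): n0:coor/t2/[p]
after 11 — deliver 0→3: n3:part/t1/[p]
after 12 — deliver 3→0: ·
after 13 — deliver 0→1: n1:part/t2/[p]
after 14 — deliver 1→0: ·

2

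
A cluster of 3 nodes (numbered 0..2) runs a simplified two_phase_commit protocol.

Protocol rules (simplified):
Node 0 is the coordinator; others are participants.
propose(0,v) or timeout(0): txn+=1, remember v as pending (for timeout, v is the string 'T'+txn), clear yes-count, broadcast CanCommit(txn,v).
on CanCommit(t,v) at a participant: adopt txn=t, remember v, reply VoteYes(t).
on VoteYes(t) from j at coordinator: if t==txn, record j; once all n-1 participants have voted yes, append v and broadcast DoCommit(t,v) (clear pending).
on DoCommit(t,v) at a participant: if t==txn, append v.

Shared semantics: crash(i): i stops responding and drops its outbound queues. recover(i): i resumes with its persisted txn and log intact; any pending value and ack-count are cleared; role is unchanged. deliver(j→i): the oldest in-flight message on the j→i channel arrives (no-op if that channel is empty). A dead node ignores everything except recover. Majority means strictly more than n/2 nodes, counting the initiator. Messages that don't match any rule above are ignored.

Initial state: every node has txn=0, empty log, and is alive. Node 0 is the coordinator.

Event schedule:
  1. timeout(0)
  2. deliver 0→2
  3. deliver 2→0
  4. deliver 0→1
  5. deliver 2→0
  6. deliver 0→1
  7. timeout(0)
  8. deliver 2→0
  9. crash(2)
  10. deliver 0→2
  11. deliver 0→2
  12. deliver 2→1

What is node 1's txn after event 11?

1

after 1 — timeout(0): n0:coor/t1/[-]
after 2 — deliver 0→2: n2:part/t1/[-]
after 3 — deliver 2→0: ·
after 4 — deliver 0→1: n1:part/t1/[-]
after 5 — deliver 2→0: ·
after 6 — deliver 0→1: ·
after 7 — timeout(0): n0:coor/t2/[-]
after 8 — deliver 2→0: ·
after 9 — crash(2): n2:✗part/t1/[-]
after 10 — deliver 0→2: ·
after 11 — deliver 0→2: ·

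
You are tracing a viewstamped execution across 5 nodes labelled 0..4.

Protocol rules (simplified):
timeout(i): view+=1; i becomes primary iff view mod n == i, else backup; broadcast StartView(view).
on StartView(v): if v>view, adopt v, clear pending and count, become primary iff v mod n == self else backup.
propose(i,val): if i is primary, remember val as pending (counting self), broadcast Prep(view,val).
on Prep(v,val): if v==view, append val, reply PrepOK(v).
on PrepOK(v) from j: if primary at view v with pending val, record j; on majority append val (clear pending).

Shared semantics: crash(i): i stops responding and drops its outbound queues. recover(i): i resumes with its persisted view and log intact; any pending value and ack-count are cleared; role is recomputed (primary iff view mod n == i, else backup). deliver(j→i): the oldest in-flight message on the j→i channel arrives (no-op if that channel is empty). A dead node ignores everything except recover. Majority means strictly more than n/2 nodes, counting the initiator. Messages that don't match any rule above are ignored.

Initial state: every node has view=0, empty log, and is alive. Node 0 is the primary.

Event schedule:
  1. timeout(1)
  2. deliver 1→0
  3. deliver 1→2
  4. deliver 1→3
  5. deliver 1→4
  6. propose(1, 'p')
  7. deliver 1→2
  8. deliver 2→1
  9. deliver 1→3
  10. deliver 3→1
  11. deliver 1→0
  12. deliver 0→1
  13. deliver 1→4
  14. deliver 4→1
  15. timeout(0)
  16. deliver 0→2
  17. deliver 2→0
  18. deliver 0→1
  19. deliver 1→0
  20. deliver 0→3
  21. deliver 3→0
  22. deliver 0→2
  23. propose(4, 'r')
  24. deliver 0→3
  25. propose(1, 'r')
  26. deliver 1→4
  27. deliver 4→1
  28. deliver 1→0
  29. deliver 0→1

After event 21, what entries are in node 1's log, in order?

1. timeout(1):  <1:prim v1 ->
2. deliver 1→0:  <0:back v1 ->
3. deliver 1→2:  <2:back v1 ->
4. deliver 1→3:  <3:back v1 ->
5. deliver 1→4:  <4:back v1 ->
6. propose(1,'p'):  nop
7. deliver 1→2:  <2:back v1 p>
8. deliver 2→1:  nop
9. deliver 1→3:  <3:back v1 p>
10. deliver 3→1:  <1:prim v1 p>
11. deliver 1→0:  <0:back v1 p>
12. deliver 0→1:  nop
13. deliver 1→4:  <4:back v1 p>
14. deliver 4→1:  nop
15. timeout(0):  <0:back v2 p>
16. deliver 0→2:  <2:prim v2 p>
17. deliver 2→0:  nop
18. deliver 0→1:  <1:back v2 p>
19. deliver 1→0:  nop
20. deliver 0→3:  <3:back v2 p>
21. deliver 3→0:  nop

p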